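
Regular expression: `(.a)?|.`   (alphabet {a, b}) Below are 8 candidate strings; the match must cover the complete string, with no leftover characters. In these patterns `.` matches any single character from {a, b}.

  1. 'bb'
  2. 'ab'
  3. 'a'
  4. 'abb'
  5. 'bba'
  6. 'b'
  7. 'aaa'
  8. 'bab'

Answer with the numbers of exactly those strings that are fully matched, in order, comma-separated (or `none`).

3, 6

1. 'bb' → no match
2. 'ab' → no match
3. 'a' → match
4. 'abb' → no match
5. 'bba' → no match
6. 'b' → match
7. 'aaa' → no match
8. 'bab' → no match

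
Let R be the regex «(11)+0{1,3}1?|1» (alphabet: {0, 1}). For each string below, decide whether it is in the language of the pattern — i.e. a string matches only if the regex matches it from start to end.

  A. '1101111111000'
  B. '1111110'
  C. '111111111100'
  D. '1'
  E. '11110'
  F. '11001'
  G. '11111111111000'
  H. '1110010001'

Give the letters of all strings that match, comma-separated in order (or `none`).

B, C, D, E, F

A → no match
B. '1111110' → match
C. '111111111100' → match
D. '1' → match
E. '11110' → match
F. '11001' → match
G → no match
H. '1110010001' → no match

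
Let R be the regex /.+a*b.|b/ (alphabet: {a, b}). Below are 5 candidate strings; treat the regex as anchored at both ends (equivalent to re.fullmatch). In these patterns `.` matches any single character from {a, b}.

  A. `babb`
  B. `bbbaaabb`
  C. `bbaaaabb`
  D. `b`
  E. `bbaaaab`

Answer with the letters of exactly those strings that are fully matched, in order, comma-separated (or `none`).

A, B, C, D

A → match
B → match
C → match
D → match
E → no match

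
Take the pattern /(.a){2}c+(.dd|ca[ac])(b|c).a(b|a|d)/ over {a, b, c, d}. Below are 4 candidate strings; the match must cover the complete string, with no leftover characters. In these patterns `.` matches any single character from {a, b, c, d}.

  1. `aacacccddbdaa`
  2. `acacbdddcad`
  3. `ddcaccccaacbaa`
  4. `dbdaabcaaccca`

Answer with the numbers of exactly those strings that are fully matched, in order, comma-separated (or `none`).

1

1 → match
2 → no match
3 → no match
4 → no match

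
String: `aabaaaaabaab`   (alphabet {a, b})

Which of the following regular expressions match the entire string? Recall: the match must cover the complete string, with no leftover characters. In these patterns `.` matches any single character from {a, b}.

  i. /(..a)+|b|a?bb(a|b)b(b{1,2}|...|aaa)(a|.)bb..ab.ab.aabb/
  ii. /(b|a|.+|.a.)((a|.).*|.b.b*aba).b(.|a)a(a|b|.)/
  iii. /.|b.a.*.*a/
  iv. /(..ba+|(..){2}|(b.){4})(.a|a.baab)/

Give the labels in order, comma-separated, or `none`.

i → no match
ii → match
iii → no match
iv → match

ii, iv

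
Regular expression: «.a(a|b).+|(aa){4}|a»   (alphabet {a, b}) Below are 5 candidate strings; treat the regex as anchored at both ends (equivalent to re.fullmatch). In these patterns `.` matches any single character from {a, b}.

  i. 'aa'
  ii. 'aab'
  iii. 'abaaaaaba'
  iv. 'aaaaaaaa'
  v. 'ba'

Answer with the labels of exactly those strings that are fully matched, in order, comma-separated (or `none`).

iv

i → no match
ii → no match
iii → no match
iv → match
v → no match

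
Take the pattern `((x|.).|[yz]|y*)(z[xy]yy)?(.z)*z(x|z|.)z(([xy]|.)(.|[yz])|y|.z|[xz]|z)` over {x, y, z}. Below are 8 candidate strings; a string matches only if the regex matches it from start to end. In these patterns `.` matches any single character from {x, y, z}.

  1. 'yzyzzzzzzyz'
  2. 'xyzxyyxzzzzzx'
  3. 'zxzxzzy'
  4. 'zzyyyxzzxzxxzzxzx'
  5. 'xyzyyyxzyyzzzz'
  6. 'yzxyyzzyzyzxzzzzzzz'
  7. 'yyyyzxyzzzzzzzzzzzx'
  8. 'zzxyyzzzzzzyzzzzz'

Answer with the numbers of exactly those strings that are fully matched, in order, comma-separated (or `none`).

1, 2, 3, 6, 8

1 → match
2 → match
3 → match
4 → no match
5 → no match
6 → match
7 → no match
8 → match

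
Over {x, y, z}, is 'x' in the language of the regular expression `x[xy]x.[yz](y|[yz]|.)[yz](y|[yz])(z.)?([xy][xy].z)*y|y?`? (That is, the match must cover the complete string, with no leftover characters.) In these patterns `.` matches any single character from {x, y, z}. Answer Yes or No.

No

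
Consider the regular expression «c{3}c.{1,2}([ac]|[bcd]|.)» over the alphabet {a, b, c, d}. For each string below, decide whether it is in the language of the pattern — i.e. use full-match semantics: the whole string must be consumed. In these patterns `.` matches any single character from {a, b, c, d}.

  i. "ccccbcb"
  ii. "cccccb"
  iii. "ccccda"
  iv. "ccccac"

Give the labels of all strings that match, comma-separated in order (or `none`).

i, ii, iii, iv

i. "ccccbcb" → match
ii. "cccccb" → match
iii. "ccccda" → match
iv. "ccccac" → match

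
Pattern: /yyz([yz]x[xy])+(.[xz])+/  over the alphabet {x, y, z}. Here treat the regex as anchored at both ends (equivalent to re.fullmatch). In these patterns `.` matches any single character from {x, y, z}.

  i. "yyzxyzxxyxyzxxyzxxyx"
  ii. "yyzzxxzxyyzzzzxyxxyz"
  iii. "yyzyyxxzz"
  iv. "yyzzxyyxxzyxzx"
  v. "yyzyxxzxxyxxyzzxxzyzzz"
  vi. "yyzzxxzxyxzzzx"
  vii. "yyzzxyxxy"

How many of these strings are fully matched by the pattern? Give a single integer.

3

i → no match
ii → no match
iii. "yyzyyxxzz" → no match
iv → match
v → match
vi → match
vii. "yyzzxyxxy" → no match
Total matched: 3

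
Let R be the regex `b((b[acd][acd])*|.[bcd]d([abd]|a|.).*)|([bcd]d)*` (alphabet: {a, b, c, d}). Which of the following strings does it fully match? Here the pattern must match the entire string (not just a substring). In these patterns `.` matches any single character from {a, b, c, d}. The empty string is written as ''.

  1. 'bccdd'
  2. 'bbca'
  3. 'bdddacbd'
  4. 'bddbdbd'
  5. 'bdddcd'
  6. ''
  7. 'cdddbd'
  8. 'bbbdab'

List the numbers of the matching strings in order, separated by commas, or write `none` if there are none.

1 → match
2 → match
3 → match
4 → no match
5 → match
6 → match
7 → match
8 → match

1, 2, 3, 5, 6, 7, 8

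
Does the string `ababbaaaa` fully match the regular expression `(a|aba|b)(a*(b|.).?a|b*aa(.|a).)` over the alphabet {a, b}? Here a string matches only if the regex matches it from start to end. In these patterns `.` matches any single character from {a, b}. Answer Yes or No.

Yes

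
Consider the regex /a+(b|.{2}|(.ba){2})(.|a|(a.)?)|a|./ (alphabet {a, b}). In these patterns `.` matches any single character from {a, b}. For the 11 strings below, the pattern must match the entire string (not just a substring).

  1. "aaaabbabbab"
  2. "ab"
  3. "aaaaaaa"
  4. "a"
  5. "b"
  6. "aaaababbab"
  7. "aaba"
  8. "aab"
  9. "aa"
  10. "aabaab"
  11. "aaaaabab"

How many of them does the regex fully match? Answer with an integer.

1 → match
2 → match
3 → match
4 → match
5 → match
6 → match
7 → match
8 → match
9 → no match
10 → match
11 → match
Total matched: 10

10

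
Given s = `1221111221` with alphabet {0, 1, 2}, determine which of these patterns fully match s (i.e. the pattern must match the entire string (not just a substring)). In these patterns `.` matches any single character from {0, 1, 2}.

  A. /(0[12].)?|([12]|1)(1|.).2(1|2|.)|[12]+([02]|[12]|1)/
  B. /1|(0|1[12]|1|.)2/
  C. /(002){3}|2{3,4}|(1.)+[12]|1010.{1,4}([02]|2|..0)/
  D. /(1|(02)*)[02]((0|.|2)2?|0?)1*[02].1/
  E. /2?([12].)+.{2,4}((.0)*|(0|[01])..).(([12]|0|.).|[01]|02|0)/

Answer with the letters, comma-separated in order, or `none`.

A, D, E

A → match
B → no match
C → no match
D → match
E → match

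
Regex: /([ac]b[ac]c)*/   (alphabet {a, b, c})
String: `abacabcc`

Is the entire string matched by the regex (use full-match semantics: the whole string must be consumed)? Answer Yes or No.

Yes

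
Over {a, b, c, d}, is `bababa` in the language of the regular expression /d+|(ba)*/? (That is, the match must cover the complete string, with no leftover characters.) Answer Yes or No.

Yes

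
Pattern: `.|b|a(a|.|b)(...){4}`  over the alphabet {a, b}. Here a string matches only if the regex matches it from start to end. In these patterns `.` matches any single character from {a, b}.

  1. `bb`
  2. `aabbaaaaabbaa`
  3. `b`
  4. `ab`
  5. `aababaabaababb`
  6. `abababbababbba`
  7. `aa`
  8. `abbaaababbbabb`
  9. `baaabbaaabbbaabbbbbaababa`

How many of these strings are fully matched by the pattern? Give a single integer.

4

1 → no match
2 → no match
3 → match
4 → no match
5 → match
6 → match
7 → no match
8 → match
9 → no match
Total matched: 4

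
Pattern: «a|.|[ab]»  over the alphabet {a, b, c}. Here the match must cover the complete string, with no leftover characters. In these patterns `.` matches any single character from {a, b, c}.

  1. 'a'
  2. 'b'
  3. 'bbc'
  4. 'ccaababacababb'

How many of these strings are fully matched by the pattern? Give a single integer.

1 → match
2 → match
3 → no match
4 → no match
Total matched: 2

2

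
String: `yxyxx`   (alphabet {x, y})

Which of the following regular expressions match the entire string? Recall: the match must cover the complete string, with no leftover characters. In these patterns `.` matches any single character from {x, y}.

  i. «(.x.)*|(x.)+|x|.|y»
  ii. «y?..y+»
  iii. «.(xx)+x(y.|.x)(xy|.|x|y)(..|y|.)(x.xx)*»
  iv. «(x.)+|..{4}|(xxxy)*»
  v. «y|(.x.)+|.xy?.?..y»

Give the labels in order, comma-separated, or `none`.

i → no match
ii → no match — must end with `y`
iii → no match
iv → match
v → no match

iv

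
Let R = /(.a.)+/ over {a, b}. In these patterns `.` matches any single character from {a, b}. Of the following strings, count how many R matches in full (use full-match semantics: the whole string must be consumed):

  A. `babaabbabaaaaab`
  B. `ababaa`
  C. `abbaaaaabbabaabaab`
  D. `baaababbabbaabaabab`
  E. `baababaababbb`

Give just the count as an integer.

A → match
B → no match
C → no match
D → no match
E → no match
Total matched: 1

1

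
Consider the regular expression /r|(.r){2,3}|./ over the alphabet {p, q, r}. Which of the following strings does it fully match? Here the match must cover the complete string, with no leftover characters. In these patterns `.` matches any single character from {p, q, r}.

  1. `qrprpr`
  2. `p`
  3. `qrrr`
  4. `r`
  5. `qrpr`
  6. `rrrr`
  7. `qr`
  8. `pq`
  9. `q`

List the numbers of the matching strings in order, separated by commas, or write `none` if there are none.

1. `qrprpr` → match
2. `p` → match
3. `qrrr` → match
4. `r` → match
5. `qrpr` → match
6. `rrrr` → match
7. `qr` → no match
8. `pq` → no match
9. `q` → match

1, 2, 3, 4, 5, 6, 9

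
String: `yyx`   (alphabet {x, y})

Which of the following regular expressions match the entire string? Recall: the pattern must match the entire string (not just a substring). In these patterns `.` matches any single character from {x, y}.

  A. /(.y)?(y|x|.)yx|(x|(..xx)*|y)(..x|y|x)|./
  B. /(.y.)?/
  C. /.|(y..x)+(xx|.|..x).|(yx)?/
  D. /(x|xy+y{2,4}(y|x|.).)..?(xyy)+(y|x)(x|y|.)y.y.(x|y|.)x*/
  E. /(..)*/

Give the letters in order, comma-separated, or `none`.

A → match
B → match
C → no match
D → no match
E → no match

A, B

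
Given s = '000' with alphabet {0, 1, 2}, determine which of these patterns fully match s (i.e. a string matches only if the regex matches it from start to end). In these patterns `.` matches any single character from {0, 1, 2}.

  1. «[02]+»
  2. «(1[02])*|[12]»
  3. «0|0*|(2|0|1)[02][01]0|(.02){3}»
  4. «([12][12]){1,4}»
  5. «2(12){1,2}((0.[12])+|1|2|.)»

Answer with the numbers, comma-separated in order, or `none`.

1 → match
2 → no match
3 → match
4 → no match
5 → no match — must start with '212'

1, 3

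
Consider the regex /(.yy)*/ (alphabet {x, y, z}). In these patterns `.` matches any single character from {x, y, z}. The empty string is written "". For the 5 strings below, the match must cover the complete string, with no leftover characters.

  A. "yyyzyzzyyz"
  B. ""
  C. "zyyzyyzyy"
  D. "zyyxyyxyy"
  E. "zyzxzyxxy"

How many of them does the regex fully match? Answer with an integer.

3

A → no match
B → match
C → match
D → match
E → no match
Total matched: 3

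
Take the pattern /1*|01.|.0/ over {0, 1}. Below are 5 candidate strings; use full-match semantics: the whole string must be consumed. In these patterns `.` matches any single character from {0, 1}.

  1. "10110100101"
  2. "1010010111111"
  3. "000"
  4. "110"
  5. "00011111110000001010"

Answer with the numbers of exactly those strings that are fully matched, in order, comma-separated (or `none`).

1. "10110100101" → no match
2 → no match
3. "000" → no match
4. "110" → no match
5 → no match

none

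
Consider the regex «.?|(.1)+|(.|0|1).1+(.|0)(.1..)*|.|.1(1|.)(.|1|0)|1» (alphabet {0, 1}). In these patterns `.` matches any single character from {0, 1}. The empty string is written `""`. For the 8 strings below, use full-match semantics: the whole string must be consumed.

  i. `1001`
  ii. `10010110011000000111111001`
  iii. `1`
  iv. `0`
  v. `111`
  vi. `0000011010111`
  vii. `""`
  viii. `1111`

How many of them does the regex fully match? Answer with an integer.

4

i → no match
ii → no match
iii → match
iv → match
v → no match
vi → no match
vii → match
viii → match
Total matched: 4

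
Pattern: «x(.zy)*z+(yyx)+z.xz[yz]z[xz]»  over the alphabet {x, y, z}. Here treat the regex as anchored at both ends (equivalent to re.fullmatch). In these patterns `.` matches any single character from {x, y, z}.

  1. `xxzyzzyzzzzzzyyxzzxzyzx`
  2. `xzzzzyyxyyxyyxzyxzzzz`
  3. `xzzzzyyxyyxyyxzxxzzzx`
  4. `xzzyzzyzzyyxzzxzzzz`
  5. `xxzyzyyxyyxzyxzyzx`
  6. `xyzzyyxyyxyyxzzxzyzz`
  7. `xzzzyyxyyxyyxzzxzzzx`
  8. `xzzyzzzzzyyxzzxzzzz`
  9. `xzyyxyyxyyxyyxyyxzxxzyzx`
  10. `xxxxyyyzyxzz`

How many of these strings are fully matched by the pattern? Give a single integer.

1 → match
2 → match
3 → match
4 → match
5 → match
6 → no match
7 → match
8 → match
9 → match
10 → no match
Total matched: 8

8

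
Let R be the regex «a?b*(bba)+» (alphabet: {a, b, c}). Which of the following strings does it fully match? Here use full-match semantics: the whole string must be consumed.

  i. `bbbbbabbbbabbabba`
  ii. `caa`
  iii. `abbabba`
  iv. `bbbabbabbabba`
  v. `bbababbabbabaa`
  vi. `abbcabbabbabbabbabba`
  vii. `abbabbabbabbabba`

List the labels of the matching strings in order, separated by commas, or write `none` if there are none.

iii, iv, vii

i → no match
ii → no match — must end with `bba`
iii → match
iv → match
v → no match — must end with `bba`
vi → no match
vii → match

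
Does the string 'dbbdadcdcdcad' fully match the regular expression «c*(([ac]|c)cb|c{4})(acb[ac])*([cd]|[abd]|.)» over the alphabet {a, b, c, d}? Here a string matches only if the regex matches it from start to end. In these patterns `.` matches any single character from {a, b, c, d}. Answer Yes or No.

No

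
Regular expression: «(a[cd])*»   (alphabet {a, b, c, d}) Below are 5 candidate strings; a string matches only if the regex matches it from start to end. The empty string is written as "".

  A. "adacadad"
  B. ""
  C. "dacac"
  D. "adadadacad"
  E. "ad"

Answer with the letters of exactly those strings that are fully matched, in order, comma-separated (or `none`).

A. "adacadad" → match
B. "" → match
C. "dacac" → no match
D. "adadadacad" → match
E. "ad" → match

A, B, D, E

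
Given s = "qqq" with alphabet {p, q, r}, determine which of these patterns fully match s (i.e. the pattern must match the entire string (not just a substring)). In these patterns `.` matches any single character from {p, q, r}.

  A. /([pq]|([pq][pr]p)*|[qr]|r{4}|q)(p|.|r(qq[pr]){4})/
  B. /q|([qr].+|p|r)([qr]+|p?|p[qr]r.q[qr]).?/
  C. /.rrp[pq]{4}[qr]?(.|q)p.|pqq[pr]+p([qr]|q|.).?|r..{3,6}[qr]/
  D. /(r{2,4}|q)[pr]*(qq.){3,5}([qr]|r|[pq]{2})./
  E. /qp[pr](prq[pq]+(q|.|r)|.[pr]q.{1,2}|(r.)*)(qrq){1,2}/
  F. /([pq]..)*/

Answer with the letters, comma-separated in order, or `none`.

B, F

A → no match
B → match
C → no match
D → no match
E → no match — must start with "qp"
F → match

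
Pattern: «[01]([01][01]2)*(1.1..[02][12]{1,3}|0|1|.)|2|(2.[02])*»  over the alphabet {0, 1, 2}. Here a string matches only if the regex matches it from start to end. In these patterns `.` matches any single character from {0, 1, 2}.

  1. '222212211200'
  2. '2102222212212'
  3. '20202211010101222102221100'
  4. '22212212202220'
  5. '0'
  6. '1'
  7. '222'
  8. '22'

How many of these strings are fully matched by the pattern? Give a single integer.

1 → no match
2 → no match
3 → no match
4 → no match
5 → no match
6 → no match
7 → match
8 → no match
Total matched: 1

1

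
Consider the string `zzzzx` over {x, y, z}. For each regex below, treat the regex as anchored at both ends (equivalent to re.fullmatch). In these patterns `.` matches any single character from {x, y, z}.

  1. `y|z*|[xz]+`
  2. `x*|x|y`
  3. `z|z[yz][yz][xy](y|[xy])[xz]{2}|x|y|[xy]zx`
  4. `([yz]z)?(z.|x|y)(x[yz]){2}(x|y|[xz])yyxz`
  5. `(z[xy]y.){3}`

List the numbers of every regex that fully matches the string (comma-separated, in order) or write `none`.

1

1 → match
2 → no match
3 → no match
4 → no match — must end with `yyxz`
5 → no match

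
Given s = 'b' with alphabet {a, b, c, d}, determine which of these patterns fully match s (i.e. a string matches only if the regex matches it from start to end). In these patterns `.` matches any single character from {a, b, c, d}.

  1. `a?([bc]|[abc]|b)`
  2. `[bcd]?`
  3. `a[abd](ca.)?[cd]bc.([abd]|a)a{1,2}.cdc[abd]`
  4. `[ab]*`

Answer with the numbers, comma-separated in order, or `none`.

1 → match
2 → match
3 → no match — must start with 'a'
4 → match

1, 2, 4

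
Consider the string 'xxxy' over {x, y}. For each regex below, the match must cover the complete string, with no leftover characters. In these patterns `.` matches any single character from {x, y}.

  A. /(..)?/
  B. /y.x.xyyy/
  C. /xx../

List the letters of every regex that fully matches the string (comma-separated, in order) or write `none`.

A → no match
B → no match — must start with 'y'
C → match

C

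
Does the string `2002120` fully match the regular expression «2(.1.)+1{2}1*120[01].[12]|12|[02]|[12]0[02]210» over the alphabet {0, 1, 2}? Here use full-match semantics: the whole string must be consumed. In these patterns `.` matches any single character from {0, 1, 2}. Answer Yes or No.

No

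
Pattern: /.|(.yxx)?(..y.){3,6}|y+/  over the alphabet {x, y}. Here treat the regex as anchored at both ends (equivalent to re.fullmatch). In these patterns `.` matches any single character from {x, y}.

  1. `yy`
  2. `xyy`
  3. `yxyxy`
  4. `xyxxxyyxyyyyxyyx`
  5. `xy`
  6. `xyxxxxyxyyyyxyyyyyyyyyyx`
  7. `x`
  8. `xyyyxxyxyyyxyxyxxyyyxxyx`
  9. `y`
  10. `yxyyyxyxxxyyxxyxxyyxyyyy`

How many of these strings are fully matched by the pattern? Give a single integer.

1 → match
2 → no match
3 → no match
4 → match
5 → no match
6 → match
7 → match
8 → match
9 → match
10 → match
Total matched: 7

7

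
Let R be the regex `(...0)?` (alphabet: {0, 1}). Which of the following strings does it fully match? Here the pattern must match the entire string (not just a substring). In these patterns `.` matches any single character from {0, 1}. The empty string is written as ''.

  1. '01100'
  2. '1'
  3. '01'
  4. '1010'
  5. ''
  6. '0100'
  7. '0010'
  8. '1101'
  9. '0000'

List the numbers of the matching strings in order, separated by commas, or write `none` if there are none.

1 → no match
2 → no match
3 → no match
4 → match
5 → match
6 → match
7 → match
8 → no match
9 → match

4, 5, 6, 7, 9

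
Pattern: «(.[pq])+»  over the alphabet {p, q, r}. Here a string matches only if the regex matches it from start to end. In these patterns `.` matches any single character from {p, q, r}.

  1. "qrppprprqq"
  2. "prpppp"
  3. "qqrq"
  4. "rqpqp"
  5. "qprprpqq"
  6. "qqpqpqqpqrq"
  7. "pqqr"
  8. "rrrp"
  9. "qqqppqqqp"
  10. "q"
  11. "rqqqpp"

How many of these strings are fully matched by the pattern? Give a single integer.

3

1 → no match
2 → no match
3 → match
4 → no match
5 → match
6 → no match
7 → no match
8 → no match
9 → no match
10 → no match
11 → match
Total matched: 3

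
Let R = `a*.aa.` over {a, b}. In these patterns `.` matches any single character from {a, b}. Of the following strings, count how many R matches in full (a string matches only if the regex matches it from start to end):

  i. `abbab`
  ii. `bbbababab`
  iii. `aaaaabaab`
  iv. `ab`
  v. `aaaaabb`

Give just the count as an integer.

i → no match
ii → no match
iii → match
iv → no match
v → no match
Total matched: 1

1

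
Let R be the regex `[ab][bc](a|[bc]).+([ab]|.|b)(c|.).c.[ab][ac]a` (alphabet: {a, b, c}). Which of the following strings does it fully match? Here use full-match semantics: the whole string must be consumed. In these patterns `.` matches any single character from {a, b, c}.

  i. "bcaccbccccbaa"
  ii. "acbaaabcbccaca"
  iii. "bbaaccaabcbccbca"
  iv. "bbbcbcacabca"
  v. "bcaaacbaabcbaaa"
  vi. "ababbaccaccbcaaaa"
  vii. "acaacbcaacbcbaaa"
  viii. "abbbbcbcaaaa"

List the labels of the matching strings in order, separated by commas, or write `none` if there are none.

i → match
ii → match
iii → match
iv. "bbbcbcacabca" → match
v → match
vi → match
vii → match
viii. "abbbbcbcaaaa" → match

i, ii, iii, iv, v, vi, vii, viii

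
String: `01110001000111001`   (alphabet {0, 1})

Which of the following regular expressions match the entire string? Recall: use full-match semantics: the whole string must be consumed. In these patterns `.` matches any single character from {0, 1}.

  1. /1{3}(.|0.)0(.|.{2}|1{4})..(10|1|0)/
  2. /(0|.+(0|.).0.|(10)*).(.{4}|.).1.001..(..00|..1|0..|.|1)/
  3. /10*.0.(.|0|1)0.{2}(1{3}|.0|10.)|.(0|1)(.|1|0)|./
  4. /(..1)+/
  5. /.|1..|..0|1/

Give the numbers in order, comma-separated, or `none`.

2

1 → no match — must start with `1`
2 → match
3 → no match
4 → no match
5 → no match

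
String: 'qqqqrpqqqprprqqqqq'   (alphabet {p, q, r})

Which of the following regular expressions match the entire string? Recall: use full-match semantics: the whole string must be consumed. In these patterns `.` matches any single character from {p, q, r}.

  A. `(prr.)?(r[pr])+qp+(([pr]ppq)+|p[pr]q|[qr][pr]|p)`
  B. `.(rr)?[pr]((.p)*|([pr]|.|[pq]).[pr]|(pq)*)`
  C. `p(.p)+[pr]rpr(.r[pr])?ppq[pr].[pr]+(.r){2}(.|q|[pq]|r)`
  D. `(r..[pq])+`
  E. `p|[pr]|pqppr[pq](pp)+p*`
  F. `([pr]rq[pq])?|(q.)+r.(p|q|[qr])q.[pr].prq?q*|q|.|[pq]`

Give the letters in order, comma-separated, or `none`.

F

A → no match
B → no match
C → no match — must start with 'p'
D → no match — must start with 'r'
E → no match
F → match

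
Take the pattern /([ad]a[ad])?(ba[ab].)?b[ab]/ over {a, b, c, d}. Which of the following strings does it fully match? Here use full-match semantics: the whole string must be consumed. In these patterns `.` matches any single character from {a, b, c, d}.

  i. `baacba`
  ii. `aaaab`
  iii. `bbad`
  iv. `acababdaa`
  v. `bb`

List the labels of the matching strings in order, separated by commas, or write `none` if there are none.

i → match
ii → no match
iii → no match
iv → no match
v → match

i, v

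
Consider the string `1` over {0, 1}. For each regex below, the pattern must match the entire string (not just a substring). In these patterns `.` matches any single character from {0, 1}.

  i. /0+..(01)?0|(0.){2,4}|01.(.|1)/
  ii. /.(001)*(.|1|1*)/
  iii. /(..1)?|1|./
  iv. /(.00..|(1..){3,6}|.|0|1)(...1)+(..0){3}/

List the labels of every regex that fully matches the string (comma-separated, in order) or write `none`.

i → no match
ii → match
iii → match
iv → no match — must end with `0`

ii, iii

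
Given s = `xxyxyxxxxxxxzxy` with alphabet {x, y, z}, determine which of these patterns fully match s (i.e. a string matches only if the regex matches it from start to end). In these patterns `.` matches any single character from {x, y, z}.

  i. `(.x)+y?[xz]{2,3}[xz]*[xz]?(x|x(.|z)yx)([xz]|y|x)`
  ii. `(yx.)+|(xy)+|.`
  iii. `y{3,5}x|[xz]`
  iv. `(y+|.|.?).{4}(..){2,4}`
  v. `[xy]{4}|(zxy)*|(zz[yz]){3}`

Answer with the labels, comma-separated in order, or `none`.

i → match
ii → no match
iii → no match
iv → no match
v → no match

i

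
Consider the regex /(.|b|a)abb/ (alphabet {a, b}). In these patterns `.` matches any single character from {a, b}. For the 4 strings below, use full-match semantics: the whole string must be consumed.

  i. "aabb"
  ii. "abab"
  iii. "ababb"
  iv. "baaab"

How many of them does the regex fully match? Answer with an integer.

1

i → match
ii → no match — must end with "abb"
iii → no match
iv → no match — must end with "abb"
Total matched: 1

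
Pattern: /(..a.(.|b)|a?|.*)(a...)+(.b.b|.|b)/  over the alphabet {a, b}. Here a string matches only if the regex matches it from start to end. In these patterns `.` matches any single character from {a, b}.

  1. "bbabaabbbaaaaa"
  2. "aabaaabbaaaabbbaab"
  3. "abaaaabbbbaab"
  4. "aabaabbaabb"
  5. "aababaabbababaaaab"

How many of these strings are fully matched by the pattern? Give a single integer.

1 → match
2 → no match
3 → no match
4 → no match
5 → match
Total matched: 2

2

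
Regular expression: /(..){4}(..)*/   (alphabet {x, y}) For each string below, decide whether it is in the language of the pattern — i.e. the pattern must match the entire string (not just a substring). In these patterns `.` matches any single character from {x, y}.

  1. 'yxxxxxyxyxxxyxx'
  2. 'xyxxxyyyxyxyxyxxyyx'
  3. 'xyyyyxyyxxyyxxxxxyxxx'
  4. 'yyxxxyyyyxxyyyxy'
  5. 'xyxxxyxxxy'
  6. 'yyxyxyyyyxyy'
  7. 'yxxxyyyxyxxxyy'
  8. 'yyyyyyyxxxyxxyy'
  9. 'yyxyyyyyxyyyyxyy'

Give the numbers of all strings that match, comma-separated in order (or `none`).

4, 5, 6, 7, 9

1 → no match
2 → no match
3 → no match
4 → match
5 → match
6 → match
7 → match
8 → no match
9 → match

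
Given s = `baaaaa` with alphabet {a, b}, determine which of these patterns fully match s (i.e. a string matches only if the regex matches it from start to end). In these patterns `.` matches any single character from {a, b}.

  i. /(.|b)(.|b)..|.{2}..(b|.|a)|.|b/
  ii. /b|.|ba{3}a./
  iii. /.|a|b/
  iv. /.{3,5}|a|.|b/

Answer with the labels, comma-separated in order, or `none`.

i → no match
ii → match
iii → no match
iv → no match

ii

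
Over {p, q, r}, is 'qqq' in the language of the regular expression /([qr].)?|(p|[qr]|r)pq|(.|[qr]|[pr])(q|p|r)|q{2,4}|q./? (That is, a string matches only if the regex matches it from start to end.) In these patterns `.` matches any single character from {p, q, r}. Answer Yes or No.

Yes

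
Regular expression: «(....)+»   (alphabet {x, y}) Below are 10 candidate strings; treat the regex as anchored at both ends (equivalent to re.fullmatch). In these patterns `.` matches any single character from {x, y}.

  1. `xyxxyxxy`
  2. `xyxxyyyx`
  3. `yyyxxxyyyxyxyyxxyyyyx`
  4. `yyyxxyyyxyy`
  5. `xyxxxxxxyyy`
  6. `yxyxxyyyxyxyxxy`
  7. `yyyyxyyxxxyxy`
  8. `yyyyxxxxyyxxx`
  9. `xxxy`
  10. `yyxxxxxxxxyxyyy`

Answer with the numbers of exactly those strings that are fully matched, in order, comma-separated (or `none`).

1 → match
2 → match
3 → no match
4 → no match
5 → no match
6 → no match
7 → no match
8 → no match
9 → match
10 → no match

1, 2, 9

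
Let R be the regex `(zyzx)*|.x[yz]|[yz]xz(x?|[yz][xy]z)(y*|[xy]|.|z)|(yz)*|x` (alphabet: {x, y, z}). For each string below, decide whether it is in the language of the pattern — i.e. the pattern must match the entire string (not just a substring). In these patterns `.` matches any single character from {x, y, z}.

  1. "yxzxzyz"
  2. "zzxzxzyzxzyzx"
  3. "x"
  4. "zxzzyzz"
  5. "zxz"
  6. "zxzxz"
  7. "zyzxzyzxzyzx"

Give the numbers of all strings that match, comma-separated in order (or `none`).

3, 4, 5, 6, 7

1 → no match
2 → no match
3 → match
4 → match
5 → match
6 → match
7 → match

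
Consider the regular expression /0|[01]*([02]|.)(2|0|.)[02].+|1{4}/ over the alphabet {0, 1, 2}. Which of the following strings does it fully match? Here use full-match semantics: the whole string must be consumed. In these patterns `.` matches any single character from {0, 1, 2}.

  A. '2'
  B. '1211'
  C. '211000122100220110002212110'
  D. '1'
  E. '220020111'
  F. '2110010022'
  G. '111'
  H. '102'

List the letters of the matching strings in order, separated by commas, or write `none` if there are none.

E

A → no match
B → no match
C → no match
D → no match
E → match
F → no match
G → no match
H → no match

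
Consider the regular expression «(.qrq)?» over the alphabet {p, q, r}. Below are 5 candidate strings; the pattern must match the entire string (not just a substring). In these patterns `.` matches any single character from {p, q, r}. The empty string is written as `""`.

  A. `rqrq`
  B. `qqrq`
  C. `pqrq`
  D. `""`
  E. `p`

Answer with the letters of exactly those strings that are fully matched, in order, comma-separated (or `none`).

A → match
B → match
C → match
D → match
E → no match

A, B, C, D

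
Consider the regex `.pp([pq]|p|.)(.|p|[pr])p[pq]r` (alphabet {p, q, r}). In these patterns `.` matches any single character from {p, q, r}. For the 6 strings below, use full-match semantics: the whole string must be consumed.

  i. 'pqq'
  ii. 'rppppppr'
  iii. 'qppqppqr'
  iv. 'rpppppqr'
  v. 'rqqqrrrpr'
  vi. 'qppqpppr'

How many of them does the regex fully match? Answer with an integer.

4

i → no match — must end with 'r'
ii → match
iii → match
iv → match
v → no match
vi → match
Total matched: 4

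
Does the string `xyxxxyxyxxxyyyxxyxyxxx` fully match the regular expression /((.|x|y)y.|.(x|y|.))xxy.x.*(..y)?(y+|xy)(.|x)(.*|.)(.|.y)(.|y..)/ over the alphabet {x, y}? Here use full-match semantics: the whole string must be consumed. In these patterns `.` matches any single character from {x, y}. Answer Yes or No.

No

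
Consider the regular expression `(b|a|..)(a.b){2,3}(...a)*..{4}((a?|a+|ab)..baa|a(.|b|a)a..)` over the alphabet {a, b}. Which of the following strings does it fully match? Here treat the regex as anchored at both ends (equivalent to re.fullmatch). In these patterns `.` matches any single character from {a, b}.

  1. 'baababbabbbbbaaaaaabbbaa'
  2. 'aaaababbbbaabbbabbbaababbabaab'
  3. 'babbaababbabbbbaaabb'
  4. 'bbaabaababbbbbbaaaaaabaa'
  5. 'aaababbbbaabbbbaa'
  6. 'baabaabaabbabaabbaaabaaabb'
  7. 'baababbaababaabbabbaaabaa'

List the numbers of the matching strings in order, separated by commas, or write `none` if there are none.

1, 2, 3, 4, 5, 7

1 → match
2 → match
3 → match
4 → match
5 → match
6 → no match
7 → match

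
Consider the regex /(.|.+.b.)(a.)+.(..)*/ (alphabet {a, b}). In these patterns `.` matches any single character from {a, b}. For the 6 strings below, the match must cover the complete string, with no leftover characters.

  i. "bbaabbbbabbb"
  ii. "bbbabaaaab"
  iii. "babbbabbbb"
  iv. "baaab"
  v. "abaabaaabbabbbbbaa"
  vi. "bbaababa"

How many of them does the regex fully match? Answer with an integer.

1

i → no match
ii → no match
iii → match
iv → no match
v → no match
vi → no match
Total matched: 1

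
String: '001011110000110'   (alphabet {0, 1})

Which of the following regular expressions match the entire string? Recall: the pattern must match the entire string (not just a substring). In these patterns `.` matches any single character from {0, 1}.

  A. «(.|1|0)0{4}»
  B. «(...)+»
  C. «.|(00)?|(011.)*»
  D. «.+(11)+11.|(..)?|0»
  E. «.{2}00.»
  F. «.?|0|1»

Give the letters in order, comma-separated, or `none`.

A → no match
B → match
C → no match
D → no match
E → no match
F → no match

B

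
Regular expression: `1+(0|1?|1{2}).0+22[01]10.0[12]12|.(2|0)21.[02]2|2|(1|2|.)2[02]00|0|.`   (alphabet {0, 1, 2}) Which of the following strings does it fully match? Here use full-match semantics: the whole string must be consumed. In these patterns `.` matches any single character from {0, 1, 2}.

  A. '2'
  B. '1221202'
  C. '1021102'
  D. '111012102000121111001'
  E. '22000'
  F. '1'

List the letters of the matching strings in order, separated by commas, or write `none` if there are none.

A, B, C, E, F

A → match
B → match
C → match
D → no match
E → match
F → match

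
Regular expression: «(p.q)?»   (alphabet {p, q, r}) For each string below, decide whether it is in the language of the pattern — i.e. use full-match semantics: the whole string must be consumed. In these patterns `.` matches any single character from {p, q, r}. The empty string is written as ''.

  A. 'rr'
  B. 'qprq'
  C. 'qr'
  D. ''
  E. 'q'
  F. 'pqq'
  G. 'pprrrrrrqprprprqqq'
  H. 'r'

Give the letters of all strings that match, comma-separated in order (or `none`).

A → no match
B → no match
C → no match
D → match
E → no match
F → match
G → no match
H → no match

D, F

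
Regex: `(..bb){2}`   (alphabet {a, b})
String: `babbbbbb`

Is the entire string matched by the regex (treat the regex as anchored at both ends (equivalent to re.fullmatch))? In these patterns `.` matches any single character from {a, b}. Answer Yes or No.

Yes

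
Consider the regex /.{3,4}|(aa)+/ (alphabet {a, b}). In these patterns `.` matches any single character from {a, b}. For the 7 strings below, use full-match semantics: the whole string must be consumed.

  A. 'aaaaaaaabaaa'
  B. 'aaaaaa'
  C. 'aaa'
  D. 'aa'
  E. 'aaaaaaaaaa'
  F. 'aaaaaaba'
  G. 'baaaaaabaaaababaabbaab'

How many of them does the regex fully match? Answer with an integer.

4

A → no match
B → match
C → match
D → match
E → match
F → no match
G → no match
Total matched: 4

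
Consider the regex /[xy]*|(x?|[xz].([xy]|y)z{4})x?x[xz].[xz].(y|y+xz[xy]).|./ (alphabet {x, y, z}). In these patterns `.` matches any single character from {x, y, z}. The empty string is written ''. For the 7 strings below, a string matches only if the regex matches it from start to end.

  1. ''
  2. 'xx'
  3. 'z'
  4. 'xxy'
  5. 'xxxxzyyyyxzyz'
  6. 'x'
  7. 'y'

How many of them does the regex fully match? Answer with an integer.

1 → match
2 → match
3 → match
4 → match
5 → match
6 → match
7 → match
Total matched: 7

7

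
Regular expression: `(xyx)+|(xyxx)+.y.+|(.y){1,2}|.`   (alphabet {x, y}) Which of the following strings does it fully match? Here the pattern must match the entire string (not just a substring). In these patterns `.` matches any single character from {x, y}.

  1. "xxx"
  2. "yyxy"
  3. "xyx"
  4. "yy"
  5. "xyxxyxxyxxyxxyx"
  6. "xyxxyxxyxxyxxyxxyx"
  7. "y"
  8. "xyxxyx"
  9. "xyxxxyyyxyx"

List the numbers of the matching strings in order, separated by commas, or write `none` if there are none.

2, 3, 4, 5, 6, 7, 8, 9

1 → no match
2 → match
3 → match
4 → match
5 → match
6 → match
7 → match
8 → match
9 → match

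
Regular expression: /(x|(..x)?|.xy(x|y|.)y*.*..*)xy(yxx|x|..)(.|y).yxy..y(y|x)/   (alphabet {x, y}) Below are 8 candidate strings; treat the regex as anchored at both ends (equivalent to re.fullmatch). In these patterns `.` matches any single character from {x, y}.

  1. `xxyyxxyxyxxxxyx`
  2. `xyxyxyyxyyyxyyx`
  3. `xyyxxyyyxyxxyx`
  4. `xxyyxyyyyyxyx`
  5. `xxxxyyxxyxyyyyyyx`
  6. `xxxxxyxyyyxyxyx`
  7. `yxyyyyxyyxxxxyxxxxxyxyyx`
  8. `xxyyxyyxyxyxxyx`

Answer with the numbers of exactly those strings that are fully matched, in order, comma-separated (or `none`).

3

1 → no match
2 → no match
3 → match
4 → no match
5 → no match
6 → no match
7 → no match
8 → no match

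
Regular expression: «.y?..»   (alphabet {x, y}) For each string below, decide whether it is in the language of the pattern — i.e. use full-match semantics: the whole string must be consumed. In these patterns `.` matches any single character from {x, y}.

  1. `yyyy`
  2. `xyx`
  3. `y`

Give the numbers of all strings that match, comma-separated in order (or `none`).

1 → match
2 → match
3 → no match

1, 2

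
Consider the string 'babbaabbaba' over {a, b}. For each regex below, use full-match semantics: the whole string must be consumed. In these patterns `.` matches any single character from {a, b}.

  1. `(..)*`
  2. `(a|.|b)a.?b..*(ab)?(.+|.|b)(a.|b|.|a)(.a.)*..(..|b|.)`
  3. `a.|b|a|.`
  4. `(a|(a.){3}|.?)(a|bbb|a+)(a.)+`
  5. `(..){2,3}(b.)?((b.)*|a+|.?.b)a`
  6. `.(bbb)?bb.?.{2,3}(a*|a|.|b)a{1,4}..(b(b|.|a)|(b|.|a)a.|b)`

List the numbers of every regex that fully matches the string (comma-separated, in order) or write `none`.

1 → no match
2 → match
3 → no match
4 → no match
5 → match
6 → no match

2, 5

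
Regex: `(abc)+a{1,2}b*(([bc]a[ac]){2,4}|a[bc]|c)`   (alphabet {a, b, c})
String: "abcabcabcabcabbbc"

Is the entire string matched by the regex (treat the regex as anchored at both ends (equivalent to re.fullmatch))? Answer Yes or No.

Yes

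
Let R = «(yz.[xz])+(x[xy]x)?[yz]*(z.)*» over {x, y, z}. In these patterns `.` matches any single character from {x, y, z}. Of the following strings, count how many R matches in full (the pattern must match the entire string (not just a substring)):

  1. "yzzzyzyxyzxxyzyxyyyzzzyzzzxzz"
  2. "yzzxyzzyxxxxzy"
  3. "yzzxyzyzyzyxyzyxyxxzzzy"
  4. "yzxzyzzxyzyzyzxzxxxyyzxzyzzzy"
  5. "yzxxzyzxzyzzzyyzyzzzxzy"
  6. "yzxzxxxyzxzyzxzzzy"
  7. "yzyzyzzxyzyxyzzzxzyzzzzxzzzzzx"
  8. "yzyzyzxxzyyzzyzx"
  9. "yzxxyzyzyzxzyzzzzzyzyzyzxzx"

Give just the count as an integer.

5

1 → match
2 → no match
3 → no match
4 → match
5 → no match
6 → match
7 → no match
8 → match
9 → match
Total matched: 5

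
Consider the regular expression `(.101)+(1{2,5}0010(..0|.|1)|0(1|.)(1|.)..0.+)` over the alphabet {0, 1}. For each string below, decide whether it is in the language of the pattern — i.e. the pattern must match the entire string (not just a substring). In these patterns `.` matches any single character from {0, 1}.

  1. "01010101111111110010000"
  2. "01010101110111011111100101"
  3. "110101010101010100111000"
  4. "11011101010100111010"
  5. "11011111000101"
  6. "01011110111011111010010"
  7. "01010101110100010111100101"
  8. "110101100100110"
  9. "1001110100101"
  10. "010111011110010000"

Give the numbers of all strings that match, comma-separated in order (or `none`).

1 → no match
2 → match
3 → match
4 → match
5 → no match
6 → no match
7 → no match
8 → no match
9 → no match
10 → match

2, 3, 4, 10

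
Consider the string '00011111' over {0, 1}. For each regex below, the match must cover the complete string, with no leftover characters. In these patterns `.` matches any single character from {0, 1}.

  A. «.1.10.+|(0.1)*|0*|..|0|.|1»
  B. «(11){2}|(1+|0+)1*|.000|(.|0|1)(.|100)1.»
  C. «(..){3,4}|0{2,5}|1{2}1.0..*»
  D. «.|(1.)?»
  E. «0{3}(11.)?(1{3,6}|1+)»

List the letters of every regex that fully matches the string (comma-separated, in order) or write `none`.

B, C, E

A → no match
B → match
C → match
D → no match
E → match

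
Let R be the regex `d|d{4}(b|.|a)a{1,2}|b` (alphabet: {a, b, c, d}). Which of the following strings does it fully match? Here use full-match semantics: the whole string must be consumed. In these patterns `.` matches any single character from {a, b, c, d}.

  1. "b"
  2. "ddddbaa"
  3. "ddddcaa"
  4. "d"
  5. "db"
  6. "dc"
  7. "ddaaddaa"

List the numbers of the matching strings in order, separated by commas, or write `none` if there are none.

1 → match
2 → match
3 → match
4 → match
5 → no match
6 → no match
7 → no match

1, 2, 3, 4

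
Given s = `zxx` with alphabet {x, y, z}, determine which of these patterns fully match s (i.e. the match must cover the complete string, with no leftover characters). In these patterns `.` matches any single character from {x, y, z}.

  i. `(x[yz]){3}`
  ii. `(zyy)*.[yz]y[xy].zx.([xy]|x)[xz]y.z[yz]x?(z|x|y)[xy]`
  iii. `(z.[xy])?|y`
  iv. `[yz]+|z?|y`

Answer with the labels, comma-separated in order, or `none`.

i → no match — must start with `x`
ii → no match
iii → match
iv → no match

iii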